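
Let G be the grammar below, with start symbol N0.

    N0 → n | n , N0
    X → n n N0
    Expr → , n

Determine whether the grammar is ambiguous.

Unambiguous

Only N0 is reachable from N0; ignoring the rest: Right-recursive list with a separator: after each atom, whether the separator follows determines the rule. One parse per string.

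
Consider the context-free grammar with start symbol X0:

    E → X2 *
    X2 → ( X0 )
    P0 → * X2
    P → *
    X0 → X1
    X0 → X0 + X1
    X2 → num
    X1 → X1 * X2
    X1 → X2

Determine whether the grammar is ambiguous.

Only X0, X1, X2 are reachable from X0; ignoring the rest: The grammar is stratified — X0 handles '+' (left-recursive), X1 handles '*', X2 atoms. Each operator has a fixed associativity and precedence level, so every string has one parse.

Unambiguous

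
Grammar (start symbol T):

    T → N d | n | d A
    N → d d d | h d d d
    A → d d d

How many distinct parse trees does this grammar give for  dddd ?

Parse trees for dddd:
  [T [N d d d] d]
  [T d [A d d d]]

2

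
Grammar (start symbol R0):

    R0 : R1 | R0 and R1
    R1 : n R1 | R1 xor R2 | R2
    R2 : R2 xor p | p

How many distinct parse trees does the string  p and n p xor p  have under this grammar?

3

Parse trees for p and n p xor p:
  [R0 [R0 [R1 [R2 p]]] and [R1 n [R1 [R1 [R2 p]] xor [R2 p]]]]
  [R0 [R0 [R1 [R2 p]]] and [R1 n [R1 [R2 [R2 p] xor p]]]]
  [R0 [R0 [R1 [R2 p]]] and [R1 [R1 n [R1 [R2 p]]] xor [R2 p]]]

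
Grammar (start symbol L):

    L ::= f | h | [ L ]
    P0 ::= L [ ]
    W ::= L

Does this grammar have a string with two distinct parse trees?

Unambiguous

Only L is reachable from L; ignoring the rest: Each string is a nest of matched brackets around a single atom. An opening bracket forces the recursive rule; an atom forces the base rule.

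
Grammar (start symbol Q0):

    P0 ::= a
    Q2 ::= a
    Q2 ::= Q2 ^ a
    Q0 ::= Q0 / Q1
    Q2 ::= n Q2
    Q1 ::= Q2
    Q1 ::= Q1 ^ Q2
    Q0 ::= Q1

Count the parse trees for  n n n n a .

1

Parse trees for n n n n a:
  [Q0 [Q1 [Q2 n [Q2 n [Q2 n [Q2 n [Q2 a]]]]]]]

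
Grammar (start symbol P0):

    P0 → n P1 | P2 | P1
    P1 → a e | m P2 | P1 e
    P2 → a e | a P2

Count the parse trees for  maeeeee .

1

Parse trees for maeeeee:
  [P0 [P1 [P1 [P1 [P1 [P1 m [P2 a e]] e] e] e] e]]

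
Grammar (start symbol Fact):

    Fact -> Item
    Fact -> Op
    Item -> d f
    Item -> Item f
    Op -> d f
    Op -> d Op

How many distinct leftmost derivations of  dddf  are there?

Parse trees for dddf:
  [Fact [Op d [Op d [Op d f]]]]

1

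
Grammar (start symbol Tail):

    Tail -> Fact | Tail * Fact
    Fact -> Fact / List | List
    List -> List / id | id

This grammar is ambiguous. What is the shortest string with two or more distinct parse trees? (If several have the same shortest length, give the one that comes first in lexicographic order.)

length 1: no string has ≥2 trees
length 3: id / id has 2 parse trees

Two derivations of id / id:
  Tail ⇒ Fact ⇒ Fact / List ⇒ List / List ⇒ id / List ⇒ id / id
  Tail ⇒ Fact ⇒ List ⇒ List / id ⇒ id / id

id / id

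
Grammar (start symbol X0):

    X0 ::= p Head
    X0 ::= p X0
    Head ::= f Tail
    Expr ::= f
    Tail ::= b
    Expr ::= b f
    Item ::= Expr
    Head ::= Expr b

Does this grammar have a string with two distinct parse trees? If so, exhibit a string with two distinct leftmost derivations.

Ambiguous

Witness: p f b

Derivation 1: X0 ⇒ p Head ⇒ p f Tail ⇒ p f b
Derivation 2: X0 ⇒ p Head ⇒ p Expr b ⇒ p f b

Two distinct leftmost derivations for the same string.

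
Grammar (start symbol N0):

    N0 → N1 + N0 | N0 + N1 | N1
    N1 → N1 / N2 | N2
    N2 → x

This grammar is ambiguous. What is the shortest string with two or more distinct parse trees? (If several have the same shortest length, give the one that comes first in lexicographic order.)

x + x

length 1: no string has ≥2 trees
length 3: x + x has 2 parse trees

Two derivations of x + x:
  N0 ⇒ N1 + N0 ⇒ N2 + N0 ⇒ x + N0 ⇒ x + N1 ⇒ x + N2 ⇒ x + x
  N0 ⇒ N0 + N1 ⇒ N1 + N1 ⇒ N2 + N1 ⇒ x + N1 ⇒ x + N2 ⇒ x + x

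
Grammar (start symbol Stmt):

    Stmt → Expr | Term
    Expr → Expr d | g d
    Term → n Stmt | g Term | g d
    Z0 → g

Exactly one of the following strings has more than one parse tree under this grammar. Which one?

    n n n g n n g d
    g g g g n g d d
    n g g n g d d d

n n n g n n g d: 2 trees
g g g g n g d d: 1 tree
n g g n g d d d: 1 tree

n n n g n n g d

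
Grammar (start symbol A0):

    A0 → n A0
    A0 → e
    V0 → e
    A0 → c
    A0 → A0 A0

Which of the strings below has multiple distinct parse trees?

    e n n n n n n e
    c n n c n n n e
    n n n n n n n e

c n n c n n n e

e n n n n n n e: 1 tree
c n n c n n n e: 4 trees
n n n n n n n e: 1 tree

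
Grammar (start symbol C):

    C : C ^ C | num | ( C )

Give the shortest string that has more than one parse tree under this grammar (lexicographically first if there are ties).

length 1: no string has ≥2 trees
length 3: no string has ≥2 trees
length 5: num ^ num ^ num has 2 parse trees

Two derivations of num ^ num ^ num:
  C ⇒ C ^ C ⇒ C ^ C ^ C ⇒ num ^ C ^ C ⇒ num ^ num ^ C ⇒ num ^ num ^ num
  C ⇒ C ^ C ⇒ num ^ C ⇒ num ^ C ^ C ⇒ num ^ num ^ C ⇒ num ^ num ^ num

num ^ num ^ num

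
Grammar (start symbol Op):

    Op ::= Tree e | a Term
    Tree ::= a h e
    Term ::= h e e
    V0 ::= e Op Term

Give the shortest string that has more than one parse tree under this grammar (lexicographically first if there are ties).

length 4: a h e e has 2 parse trees

Two derivations of a h e e:
  Op ⇒ Tree e ⇒ a h e e
  Op ⇒ a Term ⇒ a h e e

a h e e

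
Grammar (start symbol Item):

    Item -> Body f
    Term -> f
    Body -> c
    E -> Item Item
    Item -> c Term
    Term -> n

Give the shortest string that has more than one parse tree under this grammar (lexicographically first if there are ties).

length 2: c f has 2 parse trees

Two derivations of c f:
  Item ⇒ Body f ⇒ c f
  Item ⇒ c Term ⇒ c f

c f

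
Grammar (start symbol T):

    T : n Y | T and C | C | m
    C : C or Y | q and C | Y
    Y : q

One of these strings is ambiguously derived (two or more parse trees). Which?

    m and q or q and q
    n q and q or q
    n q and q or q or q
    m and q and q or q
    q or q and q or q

m and q or q and q: 1 tree
n q and q or q: 1 tree
n q and q or q or q: 1 tree
m and q and q or q: 3 trees
q or q and q or q: 1 tree

m and q and q or q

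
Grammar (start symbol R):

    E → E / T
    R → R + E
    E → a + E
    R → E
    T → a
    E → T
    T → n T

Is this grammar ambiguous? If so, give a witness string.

Witness: a + a

Derivation 1: R ⇒ R + E ⇒ E + E ⇒ T + E ⇒ a + E ⇒ a + T ⇒ a + a
Derivation 2: R ⇒ E ⇒ a + E ⇒ a + T ⇒ a + a

Two distinct leftmost derivations for the same string.

Ambiguous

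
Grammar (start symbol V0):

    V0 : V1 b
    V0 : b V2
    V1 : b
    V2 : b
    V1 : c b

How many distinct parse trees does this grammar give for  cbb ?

1

Parse trees for cbb:
  [V0 [V1 c b] b]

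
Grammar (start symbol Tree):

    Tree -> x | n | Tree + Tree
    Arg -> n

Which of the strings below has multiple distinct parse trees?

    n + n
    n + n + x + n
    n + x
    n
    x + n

n + n: 1 tree
n + n + x + n: 5 trees
n + x: 1 tree
n: 1 tree
x + n: 1 tree

n + n + x + n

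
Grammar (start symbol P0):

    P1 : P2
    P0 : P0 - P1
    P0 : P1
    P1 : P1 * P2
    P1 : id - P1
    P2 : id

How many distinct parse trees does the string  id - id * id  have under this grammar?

Parse trees for id - id * id:
  [P0 [P0 [P1 [P2 id]]] - [P1 [P1 [P2 id]] * [P2 id]]]
  [P0 [P1 [P1 id - [P1 [P2 id]]] * [P2 id]]]
  [P0 [P1 id - [P1 [P1 [P2 id]] * [P2 id]]]]

3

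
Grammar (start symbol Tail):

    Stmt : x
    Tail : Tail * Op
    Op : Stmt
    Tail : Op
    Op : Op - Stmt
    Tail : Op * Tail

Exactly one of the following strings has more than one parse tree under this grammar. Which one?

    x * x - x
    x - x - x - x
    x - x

x * x - x

x * x - x: 2 trees
x - x - x - x: 1 tree
x - x: 1 tree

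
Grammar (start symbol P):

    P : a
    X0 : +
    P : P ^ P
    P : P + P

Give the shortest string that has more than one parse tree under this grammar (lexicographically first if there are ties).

length 1: no string has ≥2 trees
length 3: no string has ≥2 trees
length 5: a + a + a has 2 parse trees

Two derivations of a + a + a:
  P ⇒ P + P ⇒ a + P ⇒ a + P + P ⇒ a + a + P ⇒ a + a + a
  P ⇒ P + P ⇒ P + P + P ⇒ a + P + P ⇒ a + a + P ⇒ a + a + a

a + a + a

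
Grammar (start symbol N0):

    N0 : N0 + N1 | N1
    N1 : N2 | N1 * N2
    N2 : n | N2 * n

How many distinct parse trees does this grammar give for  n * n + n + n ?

Parse trees for n * n + n + n:
  [N0 [N0 [N0 [N1 [N2 [N2 n] * n]]] + [N1 [N2 n]]] + [N1 [N2 n]]]
  [N0 [N0 [N0 [N1 [N1 [N2 n]] * [N2 n]]] + [N1 [N2 n]]] + [N1 [N2 n]]]

2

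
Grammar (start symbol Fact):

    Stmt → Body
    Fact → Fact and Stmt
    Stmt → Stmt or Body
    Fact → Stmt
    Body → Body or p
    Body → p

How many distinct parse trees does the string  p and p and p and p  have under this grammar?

Parse trees for p and p and p and p:
  [Fact [Fact [Fact [Fact [Stmt [Body p]]] and [Stmt [Body p]]] and [Stmt [Body p]]] and [Stmt [Body p]]]

1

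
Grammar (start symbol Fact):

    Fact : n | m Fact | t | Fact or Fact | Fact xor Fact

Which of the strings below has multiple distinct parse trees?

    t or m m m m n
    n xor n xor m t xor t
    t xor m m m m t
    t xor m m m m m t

n xor n xor m t xor t

t or m m m m n: 1 tree
n xor n xor m t xor t: 7 trees
t xor m m m m t: 1 tree
t xor m m m m m t: 1 tree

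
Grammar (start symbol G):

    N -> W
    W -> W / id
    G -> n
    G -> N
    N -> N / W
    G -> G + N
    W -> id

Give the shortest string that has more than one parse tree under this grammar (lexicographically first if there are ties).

length 1: no string has ≥2 trees
length 3: id / id has 2 parse trees

Two derivations of id / id:
  G ⇒ N ⇒ W ⇒ W / id ⇒ id / id
  G ⇒ N ⇒ N / W ⇒ W / W ⇒ id / W ⇒ id / id

id / id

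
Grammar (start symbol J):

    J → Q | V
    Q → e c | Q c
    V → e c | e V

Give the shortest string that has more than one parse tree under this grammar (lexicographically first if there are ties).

length 2: e c has 2 parse trees

Two derivations of e c:
  J ⇒ Q ⇒ e c
  J ⇒ V ⇒ e c

e c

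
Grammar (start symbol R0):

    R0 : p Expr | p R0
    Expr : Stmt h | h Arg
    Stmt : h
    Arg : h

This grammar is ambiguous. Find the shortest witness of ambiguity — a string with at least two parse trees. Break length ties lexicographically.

length 3: p h h has 2 parse trees

Two derivations of p h h:
  R0 ⇒ p Expr ⇒ p Stmt h ⇒ p h h
  R0 ⇒ p Expr ⇒ p h Arg ⇒ p h h

p h h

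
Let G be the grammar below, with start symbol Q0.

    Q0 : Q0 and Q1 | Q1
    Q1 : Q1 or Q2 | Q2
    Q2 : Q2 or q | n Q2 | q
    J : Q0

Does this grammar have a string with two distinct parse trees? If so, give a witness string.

Witness: q or q

Derivation 1: Q0 ⇒ Q1 ⇒ Q1 or Q2 ⇒ Q2 or Q2 ⇒ q or Q2 ⇒ q or q
Derivation 2: Q0 ⇒ Q1 ⇒ Q2 ⇒ Q2 or q ⇒ q or q

Two distinct leftmost derivations for the same string.

Ambiguous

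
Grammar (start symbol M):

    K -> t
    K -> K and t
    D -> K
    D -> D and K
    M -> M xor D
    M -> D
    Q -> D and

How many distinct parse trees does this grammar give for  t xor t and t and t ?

4

Parse trees for t xor t and t and t:
  [M [M [D [K t]]] xor [D [K [K [K t] and t] and t]]]
  [M [M [D [K t]]] xor [D [D [K t]] and [K [K t] and t]]]
  [M [M [D [K t]]] xor [D [D [K [K t] and t]] and [K t]]]
  [M [M [D [K t]]] xor [D [D [D [K t]] and [K t]] and [K t]]]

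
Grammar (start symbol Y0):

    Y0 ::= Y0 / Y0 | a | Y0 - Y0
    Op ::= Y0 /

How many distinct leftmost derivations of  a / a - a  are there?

2

Parse trees for a / a - a:
  [Y0 [Y0 a] / [Y0 [Y0 a] - [Y0 a]]]
  [Y0 [Y0 [Y0 a] / [Y0 a]] - [Y0 a]]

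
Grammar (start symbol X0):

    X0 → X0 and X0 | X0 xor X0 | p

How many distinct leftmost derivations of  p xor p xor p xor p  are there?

Parse trees for p xor p xor p xor p:
  [X0 [X0 p] xor [X0 [X0 p] xor [X0 [X0 p] xor [X0 p]]]]
  [X0 [X0 p] xor [X0 [X0 [X0 p] xor [X0 p]] xor [X0 p]]]
  [X0 [X0 [X0 p] xor [X0 p]] xor [X0 [X0 p] xor [X0 p]]]
  [X0 [X0 [X0 p] xor [X0 [X0 p] xor [X0 p]]] xor [X0 p]]
  [X0 [X0 [X0 [X0 p] xor [X0 p]] xor [X0 p]] xor [X0 p]]

5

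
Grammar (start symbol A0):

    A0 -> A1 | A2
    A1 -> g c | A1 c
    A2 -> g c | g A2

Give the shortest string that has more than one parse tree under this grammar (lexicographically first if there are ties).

length 2: g c has 2 parse trees

Two derivations of g c:
  A0 ⇒ A1 ⇒ g c
  A0 ⇒ A2 ⇒ g c

g c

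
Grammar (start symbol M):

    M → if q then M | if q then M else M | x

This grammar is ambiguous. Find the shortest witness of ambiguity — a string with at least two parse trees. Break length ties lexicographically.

length 1: no string has ≥2 trees
length 4: no string has ≥2 trees
length 6: no string has ≥2 trees
length 7: no string has ≥2 trees
length 9: if q then if q then x else x has 2 parse trees

Two derivations of if q then if q then x else x:
  M ⇒ if q then M ⇒ if q then if q then M else M ⇒ if q then if q then x else M ⇒ if q then if q then x else x
  M ⇒ if q then M else M ⇒ if q then if q then M else M ⇒ if q then if q then x else M ⇒ if q then if q then x else x

if q then if q then x else x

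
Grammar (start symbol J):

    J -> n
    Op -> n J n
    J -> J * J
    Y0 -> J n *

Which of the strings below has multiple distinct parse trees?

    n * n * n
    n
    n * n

n * n * n: 2 trees
n: 1 tree
n * n: 1 tree

n * n * n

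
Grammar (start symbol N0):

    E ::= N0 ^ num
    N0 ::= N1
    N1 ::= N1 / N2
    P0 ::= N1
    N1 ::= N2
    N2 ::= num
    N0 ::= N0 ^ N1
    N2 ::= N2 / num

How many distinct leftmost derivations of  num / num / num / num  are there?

Parse trees for num / num / num / num:
  [N0 [N1 [N1 [N2 num]] / [N2 [N2 [N2 num] / num] / num]]]
  [N0 [N1 [N1 [N1 [N2 num]] / [N2 num]] / [N2 [N2 num] / num]]]
  [N0 [N1 [N1 [N2 [N2 num] / num]] / [N2 [N2 num] / num]]]
  [N0 [N1 [N1 [N1 [N2 num]] / [N2 [N2 num] / num]] / [N2 num]]]
  [N0 [N1 [N1 [N1 [N1 [N2 num]] / [N2 num]] / [N2 num]] / [N2 num]]]
  [N0 [N1 [N1 [N1 [N2 [N2 num] / num]] / [N2 num]] / [N2 num]]]
  [N0 [N1 [N1 [N2 [N2 [N2 num] / num] / num]] / [N2 num]]]
  [N0 [N1 [N2 [N2 [N2 [N2 num] / num] / num] / num]]]

8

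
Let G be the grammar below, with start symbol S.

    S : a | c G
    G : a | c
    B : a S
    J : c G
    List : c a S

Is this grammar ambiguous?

Unambiguous

Only S, G are reachable from S; ignoring the rest: Each reachable nonterminal has at most one production per leading terminal, and all productions are right-linear; the derivation is determined token-by-token.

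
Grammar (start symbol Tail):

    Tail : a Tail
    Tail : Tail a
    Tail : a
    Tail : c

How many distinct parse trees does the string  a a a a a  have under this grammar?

Parse trees for a a a a a (showing first 6 of 16):
  [Tail a [Tail a [Tail a [Tail a [Tail a]]]]]
  [Tail a [Tail a [Tail a [Tail [Tail a] a]]]]
  [Tail a [Tail a [Tail [Tail a [Tail a]] a]]]
  [Tail a [Tail a [Tail [Tail [Tail a] a] a]]]
  [Tail a [Tail [Tail a [Tail a [Tail a]]] a]]
  [Tail a [Tail [Tail a [Tail [Tail a] a]] a]]

16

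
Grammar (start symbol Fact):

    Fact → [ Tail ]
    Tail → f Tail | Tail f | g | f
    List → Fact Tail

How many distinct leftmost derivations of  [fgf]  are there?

Parse trees for [fgf]:
  [Fact [ [Tail f [Tail [Tail g] f]] ]]
  [Fact [ [Tail [Tail f [Tail g]] f] ]]

2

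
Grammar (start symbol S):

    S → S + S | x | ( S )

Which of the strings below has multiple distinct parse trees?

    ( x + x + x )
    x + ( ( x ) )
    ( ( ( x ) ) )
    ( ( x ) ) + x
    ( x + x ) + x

( x + x + x ): 2 trees
x + ( ( x ) ): 1 tree
( ( ( x ) ) ): 1 tree
( ( x ) ) + x: 1 tree
( x + x ) + x: 1 tree

( x + x + x )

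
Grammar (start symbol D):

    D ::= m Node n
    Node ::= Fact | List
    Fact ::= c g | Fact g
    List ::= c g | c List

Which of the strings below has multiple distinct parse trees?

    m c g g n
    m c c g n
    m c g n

m c g g n: 1 tree
m c c g n: 1 tree
m c g n: 2 trees

m c g n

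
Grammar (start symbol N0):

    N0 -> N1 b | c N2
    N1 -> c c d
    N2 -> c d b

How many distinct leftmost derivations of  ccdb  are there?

2

Parse trees for ccdb:
  [N0 [N1 c c d] b]
  [N0 c [N2 c d b]]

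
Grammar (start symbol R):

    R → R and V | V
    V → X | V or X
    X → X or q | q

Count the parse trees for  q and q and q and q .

1

Parse trees for q and q and q and q:
  [R [R [R [R [V [X q]]] and [V [X q]]] and [V [X q]]] and [V [X q]]]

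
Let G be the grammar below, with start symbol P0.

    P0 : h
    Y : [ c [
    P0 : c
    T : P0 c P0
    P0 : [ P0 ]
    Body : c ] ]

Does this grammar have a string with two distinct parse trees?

(T, Body, Y are unreachable from P0, so their rules don't affect L(P0).) Each string is a nest of matched brackets around a single atom. An opening bracket forces the recursive rule; an atom forces the base rule.

Unambiguous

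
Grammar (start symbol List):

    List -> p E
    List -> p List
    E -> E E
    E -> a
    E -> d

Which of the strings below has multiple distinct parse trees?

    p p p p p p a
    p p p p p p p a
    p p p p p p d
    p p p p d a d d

p p p p d a d d

p p p p p p a: 1 tree
p p p p p p p a: 1 tree
p p p p p p d: 1 tree
p p p p d a d d: 5 trees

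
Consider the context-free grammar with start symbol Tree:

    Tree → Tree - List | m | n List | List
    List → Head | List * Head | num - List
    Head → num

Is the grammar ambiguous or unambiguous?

Ambiguous

Witness: num - num

Derivation 1: Tree ⇒ Tree - List ⇒ List - List ⇒ Head - List ⇒ num - List ⇒ num - Head ⇒ num - num
Derivation 2: Tree ⇒ List ⇒ num - List ⇒ num - Head ⇒ num - num

Two distinct leftmost derivations for the same string.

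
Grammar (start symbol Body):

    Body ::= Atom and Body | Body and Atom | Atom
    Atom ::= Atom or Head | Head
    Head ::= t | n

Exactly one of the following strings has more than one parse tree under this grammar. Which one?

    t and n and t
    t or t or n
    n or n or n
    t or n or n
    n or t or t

t and n and t

t and n and t: 4 trees
t or t or n: 1 tree
n or n or n: 1 tree
t or n or n: 1 tree
n or t or t: 1 tree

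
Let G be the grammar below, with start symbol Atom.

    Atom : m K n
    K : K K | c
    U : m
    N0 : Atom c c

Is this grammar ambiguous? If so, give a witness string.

Witness: m c c c n

Derivation 1: Atom ⇒ m K n ⇒ m K K n ⇒ m K K K n ⇒ m c K K n ⇒ m c c K n ⇒ m c c c n
Derivation 2: Atom ⇒ m K n ⇒ m K K n ⇒ m c K n ⇒ m c K K n ⇒ m c c K n ⇒ m c c c n

Two distinct leftmost derivations for the same string.

Ambiguous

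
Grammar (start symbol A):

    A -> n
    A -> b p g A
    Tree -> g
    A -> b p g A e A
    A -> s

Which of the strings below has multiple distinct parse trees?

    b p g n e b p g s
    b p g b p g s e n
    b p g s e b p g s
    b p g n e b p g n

b p g n e b p g s: 1 tree
b p g b p g s e n: 2 trees
b p g s e b p g s: 1 tree
b p g n e b p g n: 1 tree

b p g b p g s e n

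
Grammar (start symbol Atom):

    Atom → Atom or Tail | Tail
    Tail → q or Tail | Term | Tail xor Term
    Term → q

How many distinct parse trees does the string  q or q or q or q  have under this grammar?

Parse trees for q or q or q or q:
  [Atom [Atom [Tail [Term q]]] or [Tail q or [Tail q or [Tail [Term q]]]]]
  [Atom [Atom [Atom [Tail [Term q]]] or [Tail [Term q]]] or [Tail q or [Tail [Term q]]]]
  [Atom [Atom [Tail q or [Tail [Term q]]]] or [Tail q or [Tail [Term q]]]]
  [Atom [Atom [Atom [Tail [Term q]]] or [Tail q or [Tail [Term q]]]] or [Tail [Term q]]]
  [Atom [Atom [Atom [Atom [Tail [Term q]]] or [Tail [Term q]]] or [Tail [Term q]]] or [Tail [Term q]]]
  [Atom [Atom [Atom [Tail q or [Tail [Term q]]]] or [Tail [Term q]]] or [Tail [Term q]]]
  [Atom [Atom [Tail q or [Tail q or [Tail [Term q]]]]] or [Tail [Term q]]]
  [Atom [Tail q or [Tail q or [Tail q or [Tail [Term q]]]]]]

8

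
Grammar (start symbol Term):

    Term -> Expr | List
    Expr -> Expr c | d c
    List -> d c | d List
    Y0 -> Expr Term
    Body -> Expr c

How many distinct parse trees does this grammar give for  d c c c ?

1

Parse trees for d c c c:
  [Term [Expr [Expr [Expr d c] c] c]]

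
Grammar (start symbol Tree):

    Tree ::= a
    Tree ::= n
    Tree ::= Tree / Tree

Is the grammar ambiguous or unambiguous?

Witness: a / a / a

Derivation 1: Tree ⇒ Tree / Tree ⇒ a / Tree ⇒ a / Tree / Tree ⇒ a / a / Tree ⇒ a / a / a
Derivation 2: Tree ⇒ Tree / Tree ⇒ Tree / Tree / Tree ⇒ a / Tree / Tree ⇒ a / a / Tree ⇒ a / a / a

Two distinct leftmost derivations for the same string.

Ambiguous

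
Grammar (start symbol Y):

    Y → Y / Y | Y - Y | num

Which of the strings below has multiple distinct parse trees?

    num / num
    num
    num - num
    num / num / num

num / num: 1 tree
num: 1 tree
num - num: 1 tree
num / num / num: 2 trees

num / num / num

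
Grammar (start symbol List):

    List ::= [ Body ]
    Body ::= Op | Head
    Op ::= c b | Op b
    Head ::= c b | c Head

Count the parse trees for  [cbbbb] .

1

Parse trees for [cbbbb]:
  [List [ [Body [Op [Op [Op [Op c b] b] b] b]] ]]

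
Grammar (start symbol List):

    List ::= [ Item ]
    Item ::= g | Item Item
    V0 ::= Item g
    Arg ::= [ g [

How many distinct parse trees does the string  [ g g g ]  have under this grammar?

Parse trees for [ g g g ]:
  [List [ [Item [Item g] [Item [Item g] [Item g]]] ]]
  [List [ [Item [Item [Item g] [Item g]] [Item g]] ]]

2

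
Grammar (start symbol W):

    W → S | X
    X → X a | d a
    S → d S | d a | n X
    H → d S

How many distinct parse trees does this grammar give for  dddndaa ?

1

Parse trees for dddndaa:
  [W [S d [S d [S d [S n [X [X d a] a]]]]]]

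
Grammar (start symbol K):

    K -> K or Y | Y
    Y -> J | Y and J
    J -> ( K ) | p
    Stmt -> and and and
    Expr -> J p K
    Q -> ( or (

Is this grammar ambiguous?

Only K, Y, J are reachable from K; ignoring the rest: K → K or Y | Y  ;  Y → Y and J | J  — a left-associative chain with J at the bottom. Each string factors uniquely by precedence.

Unambiguous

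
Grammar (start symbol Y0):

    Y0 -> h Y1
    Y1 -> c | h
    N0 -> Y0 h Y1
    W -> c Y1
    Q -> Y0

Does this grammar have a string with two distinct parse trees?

(N0, W, Q are unreachable from Y0, so their rules don't affect L(Y0).) Each reachable nonterminal has at most one production per leading terminal, and all productions are right-linear; the derivation is determined token-by-token.

Unambiguous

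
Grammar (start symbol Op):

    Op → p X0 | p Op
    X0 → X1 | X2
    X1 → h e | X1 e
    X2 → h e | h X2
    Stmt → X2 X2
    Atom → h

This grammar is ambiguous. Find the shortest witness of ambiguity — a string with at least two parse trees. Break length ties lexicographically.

length 3: p h e has 2 parse trees

Two derivations of p h e:
  Op ⇒ p X0 ⇒ p X1 ⇒ p h e
  Op ⇒ p X0 ⇒ p X2 ⇒ p h e

p h e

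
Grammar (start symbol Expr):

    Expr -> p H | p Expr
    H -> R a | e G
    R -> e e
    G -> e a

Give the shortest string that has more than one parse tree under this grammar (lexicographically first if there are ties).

length 4: p e e a has 2 parse trees

Two derivations of p e e a:
  Expr ⇒ p H ⇒ p R a ⇒ p e e a
  Expr ⇒ p H ⇒ p e G ⇒ p e e a

p e e a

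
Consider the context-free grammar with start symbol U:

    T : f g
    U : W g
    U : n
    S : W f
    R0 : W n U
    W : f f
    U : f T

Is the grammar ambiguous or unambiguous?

Ambiguous

Witness: f f g

Derivation 1: U ⇒ W g ⇒ f f g
Derivation 2: U ⇒ f T ⇒ f f g

Two distinct leftmost derivations for the same string.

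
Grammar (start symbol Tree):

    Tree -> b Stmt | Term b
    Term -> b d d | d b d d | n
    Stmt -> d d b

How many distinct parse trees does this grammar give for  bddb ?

2

Parse trees for bddb:
  [Tree b [Stmt d d b]]
  [Tree [Term b d d] b]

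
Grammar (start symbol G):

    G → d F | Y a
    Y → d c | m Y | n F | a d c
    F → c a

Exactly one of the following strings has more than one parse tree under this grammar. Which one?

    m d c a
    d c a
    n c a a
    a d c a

d c a

m d c a: 1 tree
d c a: 2 trees
n c a a: 1 tree
a d c a: 1 tree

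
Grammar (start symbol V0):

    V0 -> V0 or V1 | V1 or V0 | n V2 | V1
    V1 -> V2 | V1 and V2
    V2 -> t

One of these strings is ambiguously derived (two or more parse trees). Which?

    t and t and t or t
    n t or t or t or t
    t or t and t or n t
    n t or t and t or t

t and t and t or t

t and t and t or t: 2 trees
n t or t or t or t: 1 tree
t or t and t or n t: 1 tree
n t or t and t or t: 1 tree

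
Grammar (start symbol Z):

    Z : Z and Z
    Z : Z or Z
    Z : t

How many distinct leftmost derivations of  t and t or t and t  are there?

Parse trees for t and t or t and t:
  [Z [Z t] and [Z [Z [Z t] or [Z t]] and [Z t]]]
  [Z [Z t] and [Z [Z t] or [Z [Z t] and [Z t]]]]
  [Z [Z [Z t] and [Z [Z t] or [Z t]]] and [Z t]]
  [Z [Z [Z [Z t] and [Z t]] or [Z t]] and [Z t]]
  [Z [Z [Z t] and [Z t]] or [Z [Z t] and [Z t]]]

5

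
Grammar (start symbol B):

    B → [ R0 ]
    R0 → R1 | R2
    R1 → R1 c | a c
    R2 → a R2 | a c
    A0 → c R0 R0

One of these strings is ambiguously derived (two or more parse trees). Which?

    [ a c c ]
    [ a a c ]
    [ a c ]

[ a c c ]: 1 tree
[ a a c ]: 1 tree
[ a c ]: 2 trees

[ a c ]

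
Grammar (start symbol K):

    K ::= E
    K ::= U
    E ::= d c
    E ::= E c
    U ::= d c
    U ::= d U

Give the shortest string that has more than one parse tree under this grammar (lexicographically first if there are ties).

d c

length 2: d c has 2 parse trees

Two derivations of d c:
  K ⇒ E ⇒ d c
  K ⇒ U ⇒ d c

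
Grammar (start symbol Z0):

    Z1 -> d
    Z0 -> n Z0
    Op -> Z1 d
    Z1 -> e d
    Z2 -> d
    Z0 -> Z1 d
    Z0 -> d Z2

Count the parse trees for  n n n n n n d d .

Parse trees for n n n n n n d d:
  [Z0 n [Z0 n [Z0 n [Z0 n [Z0 n [Z0 n [Z0 [Z1 d] d]]]]]]]
  [Z0 n [Z0 n [Z0 n [Z0 n [Z0 n [Z0 n [Z0 d [Z2 d]]]]]]]]

2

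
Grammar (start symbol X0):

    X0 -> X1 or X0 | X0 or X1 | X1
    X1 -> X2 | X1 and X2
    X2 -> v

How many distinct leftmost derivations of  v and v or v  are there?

Parse trees for v and v or v:
  [X0 [X1 [X1 [X2 v]] and [X2 v]] or [X0 [X1 [X2 v]]]]
  [X0 [X0 [X1 [X1 [X2 v]] and [X2 v]]] or [X1 [X2 v]]]

2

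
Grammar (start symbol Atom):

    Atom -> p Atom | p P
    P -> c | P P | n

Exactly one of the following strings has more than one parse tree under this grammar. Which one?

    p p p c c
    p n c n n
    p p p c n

p p p c c: 1 tree
p n c n n: 5 trees
p p p c n: 1 tree

p n c n n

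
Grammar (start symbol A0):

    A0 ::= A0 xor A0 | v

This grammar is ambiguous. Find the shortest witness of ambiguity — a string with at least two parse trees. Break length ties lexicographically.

length 1: no string has ≥2 trees
length 3: no string has ≥2 trees
length 5: v xor v xor v has 2 parse trees

Two derivations of v xor v xor v:
  A0 ⇒ A0 xor A0 ⇒ A0 xor A0 xor A0 ⇒ v xor A0 xor A0 ⇒ v xor v xor A0 ⇒ v xor v xor v
  A0 ⇒ A0 xor A0 ⇒ v xor A0 ⇒ v xor A0 xor A0 ⇒ v xor v xor A0 ⇒ v xor v xor v

v xor v xor v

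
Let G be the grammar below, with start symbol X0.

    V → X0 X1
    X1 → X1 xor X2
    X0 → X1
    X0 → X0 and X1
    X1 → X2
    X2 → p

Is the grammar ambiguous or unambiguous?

Unambiguous

Only X0, X1, X2 are reachable from X0; ignoring the rest: X0 → X0 and X1 | X1  ;  X1 → X1 xor X2 | X2  — a left-associative chain with X2 at the bottom. Each string factors uniquely by precedence.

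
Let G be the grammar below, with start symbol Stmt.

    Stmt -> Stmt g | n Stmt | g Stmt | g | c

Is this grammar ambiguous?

Ambiguous

Witness: g g

Derivation 1: Stmt ⇒ Stmt g ⇒ g g
Derivation 2: Stmt ⇒ g Stmt ⇒ g g

Two distinct leftmost derivations for the same string.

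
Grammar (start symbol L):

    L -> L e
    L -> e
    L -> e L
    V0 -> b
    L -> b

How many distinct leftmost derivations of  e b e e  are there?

Parse trees for e b e e:
  [L [L [L e [L b]] e] e]
  [L [L e [L [L b] e]] e]
  [L e [L [L [L b] e] e]]

3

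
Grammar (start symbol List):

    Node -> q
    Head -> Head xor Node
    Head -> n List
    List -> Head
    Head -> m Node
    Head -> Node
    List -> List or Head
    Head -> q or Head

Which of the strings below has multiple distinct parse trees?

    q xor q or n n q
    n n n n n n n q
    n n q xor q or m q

q xor q or n n q: 1 tree
n n n n n n n q: 1 tree
n n q xor q or m q: 6 trees

n n q xor q or m q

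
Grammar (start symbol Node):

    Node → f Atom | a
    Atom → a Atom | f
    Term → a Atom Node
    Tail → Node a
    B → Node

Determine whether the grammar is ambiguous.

Unambiguous

(Term, Tail, B are unreachable from Node, so their rules don't affect L(Node).) Each reachable nonterminal has at most one production per leading terminal, and all productions are right-linear; the derivation is determined token-by-token.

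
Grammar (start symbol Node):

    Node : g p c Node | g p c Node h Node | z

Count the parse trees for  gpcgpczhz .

2

Parse trees for gpcgpczhz:
  [Node g p c [Node g p c [Node z] h [Node z]]]
  [Node g p c [Node g p c [Node z]] h [Node z]]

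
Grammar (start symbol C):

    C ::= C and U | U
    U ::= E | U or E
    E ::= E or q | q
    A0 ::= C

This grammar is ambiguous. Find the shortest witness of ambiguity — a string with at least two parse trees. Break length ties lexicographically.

q or q

length 1: no string has ≥2 trees
length 3: q or q has 2 parse trees

Two derivations of q or q:
  C ⇒ U ⇒ E ⇒ E or q ⇒ q or q
  C ⇒ U ⇒ U or E ⇒ E or E ⇒ q or E ⇒ q or q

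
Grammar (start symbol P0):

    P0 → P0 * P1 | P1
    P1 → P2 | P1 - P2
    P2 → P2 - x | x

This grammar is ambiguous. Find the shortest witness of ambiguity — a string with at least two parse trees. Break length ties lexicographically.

x - x

length 1: no string has ≥2 trees
length 3: x - x has 2 parse trees

Two derivations of x - x:
  P0 ⇒ P1 ⇒ P2 ⇒ P2 - x ⇒ x - x
  P0 ⇒ P1 ⇒ P1 - P2 ⇒ P2 - P2 ⇒ x - P2 ⇒ x - x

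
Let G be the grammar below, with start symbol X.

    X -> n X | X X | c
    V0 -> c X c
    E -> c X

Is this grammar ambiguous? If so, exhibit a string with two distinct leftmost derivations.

Witness: c c c

Derivation 1: X ⇒ X X ⇒ X X X ⇒ c X X ⇒ c c X ⇒ c c c
Derivation 2: X ⇒ X X ⇒ c X ⇒ c X X ⇒ c c X ⇒ c c c

Two distinct leftmost derivations for the same string.

Ambiguous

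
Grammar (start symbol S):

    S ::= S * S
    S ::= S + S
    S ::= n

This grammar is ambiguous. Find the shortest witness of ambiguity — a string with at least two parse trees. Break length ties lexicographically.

length 1: no string has ≥2 trees
length 3: no string has ≥2 trees
length 5: n * n * n has 2 parse trees

Two derivations of n * n * n:
  S ⇒ S * S ⇒ S * S * S ⇒ n * S * S ⇒ n * n * S ⇒ n * n * n
  S ⇒ S * S ⇒ n * S ⇒ n * S * S ⇒ n * n * S ⇒ n * n * n

n * n * n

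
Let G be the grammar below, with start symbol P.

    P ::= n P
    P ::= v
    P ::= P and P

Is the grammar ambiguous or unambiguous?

Ambiguous

Witness: n v and v

Derivation 1: P ⇒ n P ⇒ n P and P ⇒ n v and P ⇒ n v and v
Derivation 2: P ⇒ P and P ⇒ n P and P ⇒ n v and P ⇒ n v and v

Two distinct leftmost derivations for the same string.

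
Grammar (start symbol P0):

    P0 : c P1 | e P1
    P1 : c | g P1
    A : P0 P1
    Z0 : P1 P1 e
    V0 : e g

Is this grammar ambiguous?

Only P0, P1 are reachable from P0; ignoring the rest: The reachable rules are right-linear with at most one rule per (nonterminal, next-terminal) pair. Each input token forces the next rule, so parsing is deterministic.

Unambiguous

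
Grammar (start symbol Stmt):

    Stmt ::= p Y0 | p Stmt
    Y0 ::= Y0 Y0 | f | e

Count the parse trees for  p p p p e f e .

2

Parse trees for p p p p e f e:
  [Stmt p [Stmt p [Stmt p [Stmt p [Y0 [Y0 e] [Y0 [Y0 f] [Y0 e]]]]]]]
  [Stmt p [Stmt p [Stmt p [Stmt p [Y0 [Y0 [Y0 e] [Y0 f]] [Y0 e]]]]]]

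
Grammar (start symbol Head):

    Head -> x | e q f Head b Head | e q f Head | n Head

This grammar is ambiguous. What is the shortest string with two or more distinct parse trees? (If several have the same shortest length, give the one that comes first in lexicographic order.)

length 1: no string has ≥2 trees
length 2: no string has ≥2 trees
length 3: no string has ≥2 trees
length 4: no string has ≥2 trees
length 5: no string has ≥2 trees
length 6: no string has ≥2 trees
length 7: no string has ≥2 trees
length 8: no string has ≥2 trees
length 9: e q f e q f x b x has 2 parse trees

Two derivations of e q f e q f x b x:
  Head ⇒ e q f Head b Head ⇒ e q f e q f Head b Head ⇒ e q f e q f x b Head ⇒ e q f e q f x b x
  Head ⇒ e q f Head ⇒ e q f e q f Head b Head ⇒ e q f e q f x b Head ⇒ e q f e q f x b x

e q f e q f x b x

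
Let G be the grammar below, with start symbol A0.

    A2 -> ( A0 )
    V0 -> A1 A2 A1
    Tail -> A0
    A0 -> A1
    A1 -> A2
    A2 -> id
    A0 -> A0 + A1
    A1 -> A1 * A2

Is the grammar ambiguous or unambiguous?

Unambiguous

Only A0, A1, A2 are reachable from A0; ignoring the rest: This is a standard precedence ladder (A0 over A1 over A2), with each level left-recursive on its own operator ('+' at A0, '*' at A1). That structure is LR(1), hence unambiguous.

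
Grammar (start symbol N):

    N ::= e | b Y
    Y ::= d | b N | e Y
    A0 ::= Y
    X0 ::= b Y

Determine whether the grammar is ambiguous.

(A0, X0 are unreachable from N, so their rules don't affect L(N).) Restricted to the reachable nonterminals, every rule has the form A → t or A → t B, and no two rules for the same A share a first terminal. The grammar encodes a DFA — one run per string.

Unambiguous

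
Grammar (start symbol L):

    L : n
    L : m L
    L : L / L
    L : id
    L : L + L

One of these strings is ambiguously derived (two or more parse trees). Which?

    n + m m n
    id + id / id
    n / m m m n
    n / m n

n + m m n: 1 tree
id + id / id: 2 trees
n / m m m n: 1 tree
n / m n: 1 tree

id + id / id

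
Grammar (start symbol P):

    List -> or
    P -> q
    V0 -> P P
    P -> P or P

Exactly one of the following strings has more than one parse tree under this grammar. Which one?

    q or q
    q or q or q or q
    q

q or q: 1 tree
q or q or q or q: 5 trees
q: 1 tree

q or q or q or q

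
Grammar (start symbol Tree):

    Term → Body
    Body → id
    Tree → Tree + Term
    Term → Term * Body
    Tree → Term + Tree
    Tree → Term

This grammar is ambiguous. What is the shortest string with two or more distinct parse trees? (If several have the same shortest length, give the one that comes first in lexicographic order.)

id + id

length 1: no string has ≥2 trees
length 3: id + id has 2 parse trees

Two derivations of id + id:
  Tree ⇒ Tree + Term ⇒ Term + Term ⇒ Body + Term ⇒ id + Term ⇒ id + Body ⇒ id + id
  Tree ⇒ Term + Tree ⇒ Body + Tree ⇒ id + Tree ⇒ id + Term ⇒ id + Body ⇒ id + id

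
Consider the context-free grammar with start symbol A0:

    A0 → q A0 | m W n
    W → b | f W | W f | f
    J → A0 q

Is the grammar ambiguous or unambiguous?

Ambiguous

Witness: m f f n

Derivation 1: A0 ⇒ m W n ⇒ m f W n ⇒ m f f n
Derivation 2: A0 ⇒ m W n ⇒ m W f n ⇒ m f f n

Two distinct leftmost derivations for the same string.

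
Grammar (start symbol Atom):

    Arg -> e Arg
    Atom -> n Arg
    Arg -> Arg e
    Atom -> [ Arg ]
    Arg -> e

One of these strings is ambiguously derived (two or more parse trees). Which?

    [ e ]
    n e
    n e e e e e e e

[ e ]: 1 tree
n e: 1 tree
n e e e e e e e: 64 trees

n e e e e e e e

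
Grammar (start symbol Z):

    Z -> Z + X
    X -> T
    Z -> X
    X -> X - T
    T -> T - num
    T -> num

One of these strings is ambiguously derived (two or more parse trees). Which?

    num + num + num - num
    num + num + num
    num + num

num + num + num - num

num + num + num - num: 2 trees
num + num + num: 1 tree
num + num: 1 tree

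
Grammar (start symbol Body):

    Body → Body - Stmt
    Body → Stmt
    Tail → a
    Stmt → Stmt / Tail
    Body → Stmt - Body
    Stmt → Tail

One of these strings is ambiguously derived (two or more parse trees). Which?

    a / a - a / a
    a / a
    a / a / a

a / a - a / a: 2 trees
a / a: 1 tree
a / a / a: 1 tree

a / a - a / a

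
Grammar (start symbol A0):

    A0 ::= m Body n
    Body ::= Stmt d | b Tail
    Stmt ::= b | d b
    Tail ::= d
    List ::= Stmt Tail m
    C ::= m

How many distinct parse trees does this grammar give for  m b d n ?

Parse trees for m b d n:
  [A0 m [Body [Stmt b] d] n]
  [A0 m [Body b [Tail d]] n]

2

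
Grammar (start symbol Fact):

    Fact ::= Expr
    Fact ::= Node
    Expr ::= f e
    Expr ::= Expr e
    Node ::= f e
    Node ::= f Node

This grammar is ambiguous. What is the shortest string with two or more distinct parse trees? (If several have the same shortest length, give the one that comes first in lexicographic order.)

f e

length 2: f e has 2 parse trees

Two derivations of f e:
  Fact ⇒ Expr ⇒ f e
  Fact ⇒ Node ⇒ f e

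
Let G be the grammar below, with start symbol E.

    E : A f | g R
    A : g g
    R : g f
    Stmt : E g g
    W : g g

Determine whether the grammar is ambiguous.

Witness: g g f

Derivation 1: E ⇒ A f ⇒ g g f
Derivation 2: E ⇒ g R ⇒ g g f

Two distinct leftmost derivations for the same string.

Ambiguous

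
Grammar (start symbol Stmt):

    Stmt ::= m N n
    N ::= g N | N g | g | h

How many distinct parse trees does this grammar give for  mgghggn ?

6

Parse trees for mgghggn:
  [Stmt m [N g [N g [N [N [N h] g] g]]] n]
  [Stmt m [N g [N [N g [N [N h] g]] g]] n]
  [Stmt m [N g [N [N [N g [N h]] g] g]] n]
  [Stmt m [N [N g [N g [N [N h] g]]] g] n]
  [Stmt m [N [N g [N [N g [N h]] g]] g] n]
  [Stmt m [N [N [N g [N g [N h]]] g] g] n]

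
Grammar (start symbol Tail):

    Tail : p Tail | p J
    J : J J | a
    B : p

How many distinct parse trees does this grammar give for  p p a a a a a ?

14

Parse trees for p p a a a a a (showing first 6 of 14):
  [Tail p [Tail p [J [J a] [J [J a] [J [J a] [J [J a] [J a]]]]]]]
  [Tail p [Tail p [J [J a] [J [J a] [J [J [J a] [J a]] [J a]]]]]]
  [Tail p [Tail p [J [J a] [J [J [J a] [J a]] [J [J a] [J a]]]]]]
  [Tail p [Tail p [J [J a] [J [J [J a] [J [J a] [J a]]] [J a]]]]]
  [Tail p [Tail p [J [J a] [J [J [J [J a] [J a]] [J a]] [J a]]]]]
  [Tail p [Tail p [J [J [J a] [J a]] [J [J a] [J [J a] [J a]]]]]]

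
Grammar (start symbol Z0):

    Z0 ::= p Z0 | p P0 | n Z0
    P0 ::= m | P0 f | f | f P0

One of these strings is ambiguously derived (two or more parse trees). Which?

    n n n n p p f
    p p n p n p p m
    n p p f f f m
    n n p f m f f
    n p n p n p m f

n n p f m f f

n n n n p p f: 1 tree
p p n p n p p m: 1 tree
n p p f f f m: 1 tree
n n p f m f f: 3 trees
n p n p n p m f: 1 tree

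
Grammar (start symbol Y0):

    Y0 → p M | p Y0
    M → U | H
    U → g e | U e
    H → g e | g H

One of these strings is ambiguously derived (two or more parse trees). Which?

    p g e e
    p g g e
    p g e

p g e e: 1 tree
p g g e: 1 tree
p g e: 2 trees

p g e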